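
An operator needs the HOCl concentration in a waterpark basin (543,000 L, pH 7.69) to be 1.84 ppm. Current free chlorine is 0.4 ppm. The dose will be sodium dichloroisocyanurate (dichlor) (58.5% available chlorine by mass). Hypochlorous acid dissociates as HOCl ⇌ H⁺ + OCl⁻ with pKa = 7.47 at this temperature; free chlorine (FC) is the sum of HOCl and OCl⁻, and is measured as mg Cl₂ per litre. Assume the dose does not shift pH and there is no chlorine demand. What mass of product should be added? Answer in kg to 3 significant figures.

4.17 kg

[OCl⁻]/[HOCl] = 10^(pH − pKa) = 10^(7.69 − 7.47) = 1.66; fraction as HOCl = 1/(1 + 1.66) = 0.376.
Free chlorine required for 1.84 ppm HOCl: 1.84 / 0.376 = 4.894 ppm.
FC to add: 4.894 − 0.4 = 4.494 mg/L as Cl₂.
Cl₂ equivalent: 4.494 mg/L × 543,000 L = 2440 g.
Product at 58.5% available Cl: 2440 / 0.585 = 4171 g.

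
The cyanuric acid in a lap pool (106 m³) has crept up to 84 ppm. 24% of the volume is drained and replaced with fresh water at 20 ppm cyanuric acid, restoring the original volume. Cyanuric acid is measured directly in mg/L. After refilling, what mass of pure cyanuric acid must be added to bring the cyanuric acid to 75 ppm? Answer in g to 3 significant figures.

674 g

Volume: 106 m³ = 106,000 L.
After draining 24% and refilling: 84 × 0.76 + 20 × 0.24 = 68.64 ppm.
Deficit to target: 75 − 68.64 = 6.36 mg/L.
Mass: 6.36 mg/L × 106,000 L = 674.2 g cyanuric acid.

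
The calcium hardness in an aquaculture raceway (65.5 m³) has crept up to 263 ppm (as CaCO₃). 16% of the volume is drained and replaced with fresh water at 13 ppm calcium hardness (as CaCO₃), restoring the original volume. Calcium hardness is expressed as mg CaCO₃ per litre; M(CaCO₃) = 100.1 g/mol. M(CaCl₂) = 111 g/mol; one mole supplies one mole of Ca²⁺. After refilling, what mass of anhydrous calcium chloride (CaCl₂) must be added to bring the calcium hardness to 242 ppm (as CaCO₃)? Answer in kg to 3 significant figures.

Volume: 65.5 m³ = 65,500 L.
After draining 16% and refilling: 263 × 0.84 + 13 × 0.16 = 223 ppm.
Deficit to target: 242 − 223 = 19 mg/L.
As CaCO₃: 19 mg/L × 65,500 L = 1244 g; ÷ 100.1 = 12.43 mol Ca²⁺.
Mass: 12.43 × 111 = 1380 g.

1.38 kg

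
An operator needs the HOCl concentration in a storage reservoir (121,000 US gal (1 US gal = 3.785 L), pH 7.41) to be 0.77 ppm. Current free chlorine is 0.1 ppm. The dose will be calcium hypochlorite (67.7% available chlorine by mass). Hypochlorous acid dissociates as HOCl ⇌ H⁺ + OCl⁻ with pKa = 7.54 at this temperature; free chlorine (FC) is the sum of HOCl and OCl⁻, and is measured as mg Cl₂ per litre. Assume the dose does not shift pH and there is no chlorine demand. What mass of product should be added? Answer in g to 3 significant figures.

839 g

Volume: 121,000 US gal × 3.785 L/gal = 457,985 L.
[OCl⁻]/[HOCl] = 10^(pH − pKa) = 10^(7.41 − 7.54) = 0.7413; fraction as HOCl = 1/(1 + 0.7413) = 0.5743.
Free chlorine required for 0.77 ppm HOCl: 0.77 / 0.5743 = 1.341 ppm.
FC to add: 1.341 − 0.1 = 1.241 mg/L as Cl₂.
Cl₂ equivalent: 1.241 mg/L × 457,985 L = 568.3 g.
Product at 67.7% available Cl: 568.3 / 0.677 = 839.4 g.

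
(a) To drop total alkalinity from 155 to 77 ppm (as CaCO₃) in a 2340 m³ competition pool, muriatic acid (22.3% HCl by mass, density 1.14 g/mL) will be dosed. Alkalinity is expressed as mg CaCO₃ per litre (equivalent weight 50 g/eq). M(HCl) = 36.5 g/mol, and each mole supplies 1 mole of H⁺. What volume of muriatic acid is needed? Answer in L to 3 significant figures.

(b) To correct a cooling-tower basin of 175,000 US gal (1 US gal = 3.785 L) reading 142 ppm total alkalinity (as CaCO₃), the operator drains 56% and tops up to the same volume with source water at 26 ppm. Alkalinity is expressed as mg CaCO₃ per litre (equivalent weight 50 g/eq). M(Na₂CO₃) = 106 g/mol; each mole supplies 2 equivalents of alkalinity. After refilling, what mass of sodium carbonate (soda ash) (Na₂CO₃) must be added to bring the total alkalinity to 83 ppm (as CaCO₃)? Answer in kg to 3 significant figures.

(a) 524 L; (b) 4.18 kg

(a) Volume: 2340 m³ = 2,340,000 L.
(a) Alkalinity to neutralize: (155 − 77) = 78 mg/L as CaCO₃ × 2,340,000 L = 182,500 g as CaCO₃.
(a) Equivalents of H⁺ required: 182,500 ÷ 50 g/eq = 3650 eq = 3650 mol HCl.
(a) Mass of HCl: 3650 × 36.5 = 133,200 g.
(a) Mass of 22.3% solution: 133,200 / 0.223 = 597,500 g.
(a) Volume: 597,500 g ÷ 1.14 g/mL = 524,100 mL.

(b) Volume: 175,000 US gal × 3.785 L/gal = 662,375 L.
(b) After draining 56% and refilling: 142 × 0.44 + 26 × 0.56 = 77.04 ppm.
(b) Deficit to target: 83 − 77.04 = 5.96 mg/L.
(b) As CaCO₃: 5.96 mg/L × 662,375 L = 3948 g; ÷ 50 g/eq ÷ 2 = 39.48 mol Na₂CO₃.
(b) Mass: 39.48 × 106 = 4185 g.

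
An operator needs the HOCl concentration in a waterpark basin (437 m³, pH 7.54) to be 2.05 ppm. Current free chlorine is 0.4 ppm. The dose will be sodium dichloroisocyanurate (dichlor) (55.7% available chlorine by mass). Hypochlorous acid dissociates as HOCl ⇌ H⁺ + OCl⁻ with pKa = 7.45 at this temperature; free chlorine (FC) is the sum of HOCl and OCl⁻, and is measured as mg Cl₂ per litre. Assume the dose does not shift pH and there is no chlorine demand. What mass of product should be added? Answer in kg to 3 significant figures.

3.27 kg

Volume: 437 m³ = 437,000 L.
[OCl⁻]/[HOCl] = 10^(pH − pKa) = 10^(7.54 − 7.45) = 1.23; fraction as HOCl = 1/(1 + 1.23) = 0.4484.
Free chlorine required for 2.05 ppm HOCl: 2.05 / 0.4484 = 4.572 ppm.
FC to add: 4.572 − 0.4 = 4.172 mg/L as Cl₂.
Cl₂ equivalent: 4.172 mg/L × 437,000 L = 1823 g.
Product at 55.7% available Cl: 1823 / 0.557 = 3273 g.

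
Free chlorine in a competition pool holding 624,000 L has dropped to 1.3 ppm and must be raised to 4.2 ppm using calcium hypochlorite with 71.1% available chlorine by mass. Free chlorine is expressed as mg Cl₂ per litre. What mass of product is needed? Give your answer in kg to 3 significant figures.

2.55 kg

Chlorine deficit: 4.2 − 1.3 = 2.9 ppm = 2.9 mg/L as Cl₂.
Cl₂ equivalent needed: 2.9 mg/L × 624,000 L = 1,810,000 mg = 1810 g.
Product at 71.1% available chlorine: 1810 / 0.711 = 2545 g.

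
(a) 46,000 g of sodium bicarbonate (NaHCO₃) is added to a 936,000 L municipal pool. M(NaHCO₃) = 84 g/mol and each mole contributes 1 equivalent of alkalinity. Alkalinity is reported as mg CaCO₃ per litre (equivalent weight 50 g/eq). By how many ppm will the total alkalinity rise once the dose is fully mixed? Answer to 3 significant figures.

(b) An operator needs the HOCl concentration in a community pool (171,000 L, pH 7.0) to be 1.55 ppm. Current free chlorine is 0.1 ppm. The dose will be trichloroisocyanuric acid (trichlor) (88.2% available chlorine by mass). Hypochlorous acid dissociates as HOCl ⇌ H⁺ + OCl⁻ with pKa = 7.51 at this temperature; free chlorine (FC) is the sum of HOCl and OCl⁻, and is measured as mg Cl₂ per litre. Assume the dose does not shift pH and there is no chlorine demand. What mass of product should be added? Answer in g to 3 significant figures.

(a) Moles of NaHCO₃: 46,000 g ÷ 84 g/mol = 547.6 mol → 547.6 eq of alkalinity.
(a) As CaCO₃: 547.6 eq × 50 g/eq = 27,380 g.
(a) Rise: 27,380 g / 936,000 L × 1000 = 29.25 mg/L.

(b) [OCl⁻]/[HOCl] = 10^(pH − pKa) = 10^(7.0 − 7.51) = 0.309; fraction as HOCl = 1/(1 + 0.309) = 0.7639.
(b) Free chlorine required for 1.55 ppm HOCl: 1.55 / 0.7639 = 2.029 ppm.
(b) FC to add: 2.029 − 0.1 = 1.929 mg/L as Cl₂.
(b) Cl₂ equivalent: 1.929 mg/L × 171,000 L = 329.9 g.
(b) Product at 88.2% available Cl: 329.9 / 0.882 = 374 g.

(a) 29.3 ppm; (b) 374 g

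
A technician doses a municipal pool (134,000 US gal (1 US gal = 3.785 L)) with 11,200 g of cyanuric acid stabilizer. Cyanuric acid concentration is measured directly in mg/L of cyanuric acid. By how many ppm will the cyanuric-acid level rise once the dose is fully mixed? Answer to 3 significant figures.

Volume: 134,000 US gal × 3.785 L/gal = 507,190 L.
Rise: 11,200 g / 507,190 L × 1000 = 22.08 mg/L.

22.1 ppm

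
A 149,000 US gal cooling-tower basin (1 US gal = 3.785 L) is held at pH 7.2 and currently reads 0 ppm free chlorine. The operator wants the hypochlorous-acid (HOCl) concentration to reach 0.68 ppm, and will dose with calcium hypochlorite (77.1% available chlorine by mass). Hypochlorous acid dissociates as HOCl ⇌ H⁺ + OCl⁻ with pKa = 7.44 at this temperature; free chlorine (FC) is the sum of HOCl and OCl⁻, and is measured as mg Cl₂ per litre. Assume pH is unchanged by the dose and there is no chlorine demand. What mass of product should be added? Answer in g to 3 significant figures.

Volume: 149,000 US gal × 3.785 L/gal = 563,965 L.
[OCl⁻]/[HOCl] = 10^(pH − pKa) = 10^(7.2 − 7.44) = 0.5754; fraction as HOCl = 1/(1 + 0.5754) = 0.6347.
Free chlorine required for 0.68 ppm HOCl: 0.68 / 0.6347 = 1.071 ppm.
FC to add: 1.071 − 0 = 1.071 mg/L as Cl₂.
Cl₂ equivalent: 1.071 mg/L × 563,965 L = 604.2 g.
Product at 77.1% available Cl: 604.2 / 0.771 = 783.6 g.

784 g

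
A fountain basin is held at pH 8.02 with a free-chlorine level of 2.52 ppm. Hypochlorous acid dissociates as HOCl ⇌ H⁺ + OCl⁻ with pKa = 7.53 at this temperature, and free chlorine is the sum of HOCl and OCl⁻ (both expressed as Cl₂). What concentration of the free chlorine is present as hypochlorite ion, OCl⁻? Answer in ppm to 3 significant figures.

1.90 ppm

[OCl⁻]/[HOCl] = 10^(pH − pKa) = 10^(8.02 − 7.53) = 10^0.49 = 3.09.
Fraction as HOCl = 1 / (1 + 3.09) = 0.2445.
OCl⁻ = (1 − 0.2445) × 2.52 ppm = 1.904 ppm.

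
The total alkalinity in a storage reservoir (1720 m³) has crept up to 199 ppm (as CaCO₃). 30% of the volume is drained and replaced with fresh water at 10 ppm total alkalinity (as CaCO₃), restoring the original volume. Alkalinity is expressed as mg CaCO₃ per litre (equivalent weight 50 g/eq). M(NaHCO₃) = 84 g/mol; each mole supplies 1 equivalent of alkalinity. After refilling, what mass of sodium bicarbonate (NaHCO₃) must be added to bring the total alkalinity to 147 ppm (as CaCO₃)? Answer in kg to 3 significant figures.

13.6 kg

Volume: 1720 m³ = 1,720,000 L.
After draining 30% and refilling: 199 × 0.70 + 10 × 0.30 = 142.3 ppm.
Deficit to target: 147 − 142.3 = 4.7 mg/L.
As CaCO₃: 4.7 mg/L × 1,720,000 L = 8084 g; ÷ 50 g/eq ÷ 1 = 161.7 mol NaHCO₃.
Mass: 161.7 × 84 = 13,580 g.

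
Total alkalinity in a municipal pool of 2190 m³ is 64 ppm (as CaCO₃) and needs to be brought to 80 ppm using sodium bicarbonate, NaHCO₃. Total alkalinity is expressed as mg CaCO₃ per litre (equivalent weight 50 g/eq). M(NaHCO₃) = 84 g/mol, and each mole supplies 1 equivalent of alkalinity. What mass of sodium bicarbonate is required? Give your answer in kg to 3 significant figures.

58.9 kg

Volume: 2190 m³ = 2,190,000 L.
Alkalinity to add: (80 − 64) = 16 mg/L as CaCO₃ × 2,190,000 L = 35,040 g as CaCO₃.
Equivalents: 35,040 g ÷ 50 g/eq = 700.8 eq.
NaHCO₃ supplies 1 eq per mole → 700.8 mol.
Mass: 700.8 mol × 84 g/mol = 58,870 g.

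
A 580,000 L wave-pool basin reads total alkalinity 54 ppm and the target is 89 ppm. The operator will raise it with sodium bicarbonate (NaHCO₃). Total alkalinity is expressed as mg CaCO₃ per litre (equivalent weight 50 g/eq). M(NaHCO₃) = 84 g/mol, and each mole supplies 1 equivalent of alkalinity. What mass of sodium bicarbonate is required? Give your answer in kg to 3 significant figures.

Alkalinity to add: (89 − 54) = 35 mg/L as CaCO₃ × 580,000 L = 20,300 g as CaCO₃.
Equivalents: 20,300 g ÷ 50 g/eq = 406 eq.
NaHCO₃ supplies 1 eq per mole → 406 mol.
Mass: 406 mol × 84 g/mol = 34,100 g.

34.1 kg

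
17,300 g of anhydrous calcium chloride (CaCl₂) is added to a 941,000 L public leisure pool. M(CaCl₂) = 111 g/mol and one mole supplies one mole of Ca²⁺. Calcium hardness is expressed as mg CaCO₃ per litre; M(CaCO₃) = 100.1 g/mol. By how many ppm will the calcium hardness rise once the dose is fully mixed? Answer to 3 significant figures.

16.6 ppm

Moles of Ca²⁺: 17,300 g ÷ 111 g/mol = 155.9 mol.
As CaCO₃: 155.9 mol × 100.1 g/mol = 15,600 g.
Rise: 15,600 g / 941,000 L × 1000 = 16.58 mg/L.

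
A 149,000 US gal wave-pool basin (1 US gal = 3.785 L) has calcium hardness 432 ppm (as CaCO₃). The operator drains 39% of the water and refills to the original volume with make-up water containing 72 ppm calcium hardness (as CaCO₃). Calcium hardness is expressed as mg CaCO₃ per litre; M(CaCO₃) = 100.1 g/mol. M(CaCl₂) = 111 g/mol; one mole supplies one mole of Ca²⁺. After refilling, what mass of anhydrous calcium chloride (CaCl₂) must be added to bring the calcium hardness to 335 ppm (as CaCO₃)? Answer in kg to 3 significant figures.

27.1 kg

Volume: 149,000 US gal × 3.785 L/gal = 563,965 L.
After draining 39% and refilling: 432 × 0.61 + 72 × 0.39 = 291.6 ppm.
Deficit to target: 335 − 291.6 = 43.4 mg/L.
As CaCO₃: 43.4 mg/L × 563,965 L = 24,480 g; ÷ 100.1 = 244.5 mol Ca²⁺.
Mass: 244.5 × 111 = 27,140 g.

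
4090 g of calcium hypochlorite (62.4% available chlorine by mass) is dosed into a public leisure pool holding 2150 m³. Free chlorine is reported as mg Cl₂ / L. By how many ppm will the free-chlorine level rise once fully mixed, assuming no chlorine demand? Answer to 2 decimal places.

1.19 ppm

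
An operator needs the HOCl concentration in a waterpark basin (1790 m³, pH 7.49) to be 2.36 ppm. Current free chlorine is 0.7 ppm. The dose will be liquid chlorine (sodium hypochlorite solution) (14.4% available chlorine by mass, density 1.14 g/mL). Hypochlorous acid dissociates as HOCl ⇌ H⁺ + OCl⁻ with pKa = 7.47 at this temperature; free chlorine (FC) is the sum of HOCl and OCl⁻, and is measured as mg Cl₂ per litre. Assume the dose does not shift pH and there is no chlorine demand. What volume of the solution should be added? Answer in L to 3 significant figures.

Volume: 1790 m³ = 1,790,000 L.
[OCl⁻]/[HOCl] = 10^(pH − pKa) = 10^(7.49 − 7.47) = 1.047; fraction as HOCl = 1/(1 + 1.047) = 0.4885.
Free chlorine required for 2.36 ppm HOCl: 2.36 / 0.4885 = 4.831 ppm.
FC to add: 4.831 − 0.7 = 4.131 mg/L as Cl₂.
Cl₂ equivalent: 4.131 mg/L × 1,790,000 L = 7395 g.
Product at 14.4% available Cl: 7395 / 0.144 = 51,350 g.
Volume: 51,350 g ÷ 1.14 g/mL = 45,050 mL.

45.0 L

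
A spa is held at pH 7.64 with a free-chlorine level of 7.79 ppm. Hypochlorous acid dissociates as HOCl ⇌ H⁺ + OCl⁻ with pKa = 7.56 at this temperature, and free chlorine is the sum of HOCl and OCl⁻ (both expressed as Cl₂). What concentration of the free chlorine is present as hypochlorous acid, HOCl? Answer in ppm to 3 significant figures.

3.54 ppm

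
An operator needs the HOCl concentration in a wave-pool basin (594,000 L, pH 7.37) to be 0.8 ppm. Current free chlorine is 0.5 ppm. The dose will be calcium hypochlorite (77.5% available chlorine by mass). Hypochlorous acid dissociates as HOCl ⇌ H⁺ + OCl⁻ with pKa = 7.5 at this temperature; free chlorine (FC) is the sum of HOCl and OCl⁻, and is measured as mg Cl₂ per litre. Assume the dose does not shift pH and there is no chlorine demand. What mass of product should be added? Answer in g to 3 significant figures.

684 g

[OCl⁻]/[HOCl] = 10^(pH − pKa) = 10^(7.37 − 7.5) = 0.7413; fraction as HOCl = 1/(1 + 0.7413) = 0.5743.
Free chlorine required for 0.8 ppm HOCl: 0.8 / 0.5743 = 1.393 ppm.
FC to add: 1.393 − 0.5 = 0.893 mg/L as Cl₂.
Cl₂ equivalent: 0.893 mg/L × 594,000 L = 530.5 g.
Product at 77.5% available Cl: 530.5 / 0.775 = 684.5 g.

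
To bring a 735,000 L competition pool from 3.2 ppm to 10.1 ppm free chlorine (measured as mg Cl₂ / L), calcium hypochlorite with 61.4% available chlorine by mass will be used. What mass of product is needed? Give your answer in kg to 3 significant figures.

8.26 kg

Chlorine deficit: 10.1 − 3.2 = 6.9 ppm = 6.9 mg/L as Cl₂.
Cl₂ equivalent needed: 6.9 mg/L × 735,000 L = 5,072,000 mg = 5072 g.
Product at 61.4% available chlorine: 5072 / 0.614 = 8260 g.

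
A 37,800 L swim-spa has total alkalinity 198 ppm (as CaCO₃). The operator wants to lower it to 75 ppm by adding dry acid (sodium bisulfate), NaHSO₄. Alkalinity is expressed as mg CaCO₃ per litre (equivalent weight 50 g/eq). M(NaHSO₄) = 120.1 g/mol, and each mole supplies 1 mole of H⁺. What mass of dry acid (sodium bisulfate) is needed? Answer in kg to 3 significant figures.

Alkalinity to neutralize: (198 − 75) = 123 mg/L as CaCO₃ × 37,800 L = 4649 g as CaCO₃.
Equivalents of H⁺ required: 4649 ÷ 50 g/eq = 92.99 eq = 92.99 mol NaHSO₄.
Mass of NaHSO₄: 92.99 × 120.1 = 11,170 g.

11.2 kg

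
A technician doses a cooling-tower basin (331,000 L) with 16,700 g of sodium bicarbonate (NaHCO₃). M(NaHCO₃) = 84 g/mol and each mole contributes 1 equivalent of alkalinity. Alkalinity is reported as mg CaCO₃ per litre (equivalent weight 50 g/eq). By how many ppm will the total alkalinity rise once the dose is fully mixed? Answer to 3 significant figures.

Moles of NaHCO₃: 16,700 g ÷ 84 g/mol = 198.8 mol → 198.8 eq of alkalinity.
As CaCO₃: 198.8 eq × 50 g/eq = 9940 g.
Rise: 9940 g / 331,000 L × 1000 = 30.03 mg/L.

30.0 ppm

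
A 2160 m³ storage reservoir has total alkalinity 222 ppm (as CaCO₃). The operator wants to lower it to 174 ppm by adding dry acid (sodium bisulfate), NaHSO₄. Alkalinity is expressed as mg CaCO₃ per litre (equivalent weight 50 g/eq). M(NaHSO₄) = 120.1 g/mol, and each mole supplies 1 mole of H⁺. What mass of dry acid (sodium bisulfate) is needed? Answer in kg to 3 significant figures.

Volume: 2160 m³ = 2,160,000 L.
Alkalinity to neutralize: (222 − 174) = 48 mg/L as CaCO₃ × 2,160,000 L = 103,700 g as CaCO₃.
Equivalents of H⁺ required: 103,700 ÷ 50 g/eq = 2074 eq = 2074 mol NaHSO₄.
Mass of NaHSO₄: 2074 × 120.1 = 249,000 g.

249 kg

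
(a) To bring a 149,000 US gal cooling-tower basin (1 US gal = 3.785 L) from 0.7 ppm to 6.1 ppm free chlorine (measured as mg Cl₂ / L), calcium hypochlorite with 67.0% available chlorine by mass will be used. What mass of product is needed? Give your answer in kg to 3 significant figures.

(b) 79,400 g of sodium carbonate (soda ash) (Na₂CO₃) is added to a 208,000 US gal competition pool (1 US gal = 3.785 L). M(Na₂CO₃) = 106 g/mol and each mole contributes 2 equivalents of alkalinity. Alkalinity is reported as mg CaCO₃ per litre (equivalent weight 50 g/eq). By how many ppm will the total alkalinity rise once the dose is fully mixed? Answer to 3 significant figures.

(a) 4.55 kg; (b) 95.1 ppm

(a) Volume: 149,000 US gal × 3.785 L/gal = 563,965 L.
(a) Chlorine deficit: 6.1 − 0.7 = 5.4 ppm = 5.4 mg/L as Cl₂.
(a) Cl₂ equivalent needed: 5.4 mg/L × 563,965 L = 3,045,000 mg = 3045 g.
(a) Product at 67.0% available chlorine: 3045 / 0.67 = 4545 g.

(b) Volume: 208,000 US gal × 3.785 L/gal = 787,280 L.
(b) Moles of Na₂CO₃: 79,400 g ÷ 106 g/mol = 749.1 mol → 1498 eq of alkalinity.
(b) As CaCO₃: 1498 eq × 50 g/eq = 74,910 g.
(b) Rise: 74,910 g / 787,280 L × 1000 = 95.14 mg/L.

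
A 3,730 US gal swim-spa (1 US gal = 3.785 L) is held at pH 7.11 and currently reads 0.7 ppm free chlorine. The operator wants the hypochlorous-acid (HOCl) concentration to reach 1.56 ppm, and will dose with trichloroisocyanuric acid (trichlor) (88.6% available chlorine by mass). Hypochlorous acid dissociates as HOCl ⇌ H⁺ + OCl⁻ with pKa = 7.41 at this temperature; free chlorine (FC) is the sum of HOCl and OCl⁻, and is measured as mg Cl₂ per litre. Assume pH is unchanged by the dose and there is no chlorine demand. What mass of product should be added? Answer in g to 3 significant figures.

26.2 g

Volume: 3,730 US gal × 3.785 L/gal = 14,118 L.
[OCl⁻]/[HOCl] = 10^(pH − pKa) = 10^(7.11 − 7.41) = 0.5012; fraction as HOCl = 1/(1 + 0.5012) = 0.6661.
Free chlorine required for 1.56 ppm HOCl: 1.56 / 0.6661 = 2.342 ppm.
FC to add: 2.342 − 0.7 = 1.642 mg/L as Cl₂.
Cl₂ equivalent: 1.642 mg/L × 14,118 L = 23.18 g.
Product at 88.6% available Cl: 23.18 / 0.886 = 26.16 g.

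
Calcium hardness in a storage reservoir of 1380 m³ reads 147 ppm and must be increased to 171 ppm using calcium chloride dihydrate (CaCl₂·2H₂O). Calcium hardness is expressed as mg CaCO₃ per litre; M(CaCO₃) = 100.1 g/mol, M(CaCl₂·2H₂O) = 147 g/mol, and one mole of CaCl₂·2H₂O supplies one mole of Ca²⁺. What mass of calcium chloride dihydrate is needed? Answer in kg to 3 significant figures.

48.6 kg

Volume: 1380 m³ = 1,380,000 L.
Hardness to add: (171 − 147) = 24 mg/L as CaCO₃ × 1,380,000 L = 33,120 g as CaCO₃.
Moles of Ca²⁺ (1 mol Ca²⁺ ≡ 1 mol CaCO₃): 33,120 / 100.1 g/mol = 330.9 mol.
Mass of CaCl₂·2H₂O: 330.9 × 147 = 48,640 g.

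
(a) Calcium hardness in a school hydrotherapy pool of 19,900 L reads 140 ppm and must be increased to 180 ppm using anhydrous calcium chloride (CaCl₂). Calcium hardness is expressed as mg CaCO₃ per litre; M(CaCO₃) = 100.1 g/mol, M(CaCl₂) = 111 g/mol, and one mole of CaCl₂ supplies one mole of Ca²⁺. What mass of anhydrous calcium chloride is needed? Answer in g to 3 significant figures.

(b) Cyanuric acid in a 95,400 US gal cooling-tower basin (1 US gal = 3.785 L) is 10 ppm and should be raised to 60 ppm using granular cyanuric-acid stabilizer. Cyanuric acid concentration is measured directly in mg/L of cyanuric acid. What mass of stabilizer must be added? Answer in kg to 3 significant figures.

(a) 883 g; (b) 18.1 kg

(a) Hardness to add: (180 − 140) = 40 mg/L as CaCO₃ × 19,900 L = 796 g as CaCO₃.
(a) Moles of Ca²⁺ (1 mol Ca²⁺ ≡ 1 mol CaCO₃): 796 / 100.1 g/mol = 7.952 mol.
(a) Mass of CaCl₂: 7.952 × 111 = 882.7 g.

(b) Volume: 95,400 US gal × 3.785 L/gal = 361,089 L.
(b) CYA to add: (60 − 10) = 50 mg/L × 361,089 L = 18,050 g cyanuric acid.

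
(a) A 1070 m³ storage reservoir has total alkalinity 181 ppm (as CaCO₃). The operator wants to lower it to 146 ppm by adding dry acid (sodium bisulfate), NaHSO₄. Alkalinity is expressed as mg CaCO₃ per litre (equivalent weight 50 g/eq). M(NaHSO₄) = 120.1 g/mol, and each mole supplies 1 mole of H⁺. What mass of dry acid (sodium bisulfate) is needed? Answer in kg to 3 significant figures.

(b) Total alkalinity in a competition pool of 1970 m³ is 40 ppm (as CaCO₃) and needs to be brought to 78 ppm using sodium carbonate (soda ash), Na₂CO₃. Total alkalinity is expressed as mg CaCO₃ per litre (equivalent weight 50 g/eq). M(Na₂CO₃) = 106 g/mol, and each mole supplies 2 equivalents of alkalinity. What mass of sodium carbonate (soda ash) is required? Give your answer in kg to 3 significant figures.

(a) 90.0 kg; (b) 79.4 kg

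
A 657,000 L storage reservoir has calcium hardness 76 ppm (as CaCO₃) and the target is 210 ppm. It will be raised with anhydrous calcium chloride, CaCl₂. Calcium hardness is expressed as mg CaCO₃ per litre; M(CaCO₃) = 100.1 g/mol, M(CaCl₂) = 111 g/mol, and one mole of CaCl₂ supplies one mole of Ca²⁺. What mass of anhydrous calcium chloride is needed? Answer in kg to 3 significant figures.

97.6 kg

Hardness to add: (210 − 76) = 134 mg/L as CaCO₃ × 657,000 L = 88,040 g as CaCO₃.
Moles of Ca²⁺ (1 mol Ca²⁺ ≡ 1 mol CaCO₃): 88,040 / 100.1 g/mol = 879.5 mol.
Mass of CaCl₂: 879.5 × 111 = 97,620 g.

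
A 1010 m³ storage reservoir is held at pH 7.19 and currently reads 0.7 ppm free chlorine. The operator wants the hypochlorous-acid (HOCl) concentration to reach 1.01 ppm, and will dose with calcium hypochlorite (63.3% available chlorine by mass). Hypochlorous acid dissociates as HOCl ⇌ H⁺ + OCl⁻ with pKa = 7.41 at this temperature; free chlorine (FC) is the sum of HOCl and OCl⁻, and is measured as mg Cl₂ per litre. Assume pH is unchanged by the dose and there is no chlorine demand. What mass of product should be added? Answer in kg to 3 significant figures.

1.47 kg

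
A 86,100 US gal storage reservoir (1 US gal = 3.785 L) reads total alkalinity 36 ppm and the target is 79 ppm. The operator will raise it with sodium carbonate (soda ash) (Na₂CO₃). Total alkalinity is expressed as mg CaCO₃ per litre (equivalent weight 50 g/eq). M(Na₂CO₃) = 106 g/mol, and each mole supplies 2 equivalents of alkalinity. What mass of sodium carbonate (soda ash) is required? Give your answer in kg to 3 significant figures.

Volume: 86,100 US gal × 3.785 L/gal = 325,888 L.
Alkalinity to add: (79 − 36) = 43 mg/L as CaCO₃ × 325,888 L = 14,010 g as CaCO₃.
Equivalents: 14,010 g ÷ 50 g/eq = 280.3 eq.
Each mole of Na₂CO₃ supplies 2 eq, so 280.3 / 2 = 140.1 mol.
Mass: 140.1 mol × 106 g/mol = 14,850 g.

14.9 kg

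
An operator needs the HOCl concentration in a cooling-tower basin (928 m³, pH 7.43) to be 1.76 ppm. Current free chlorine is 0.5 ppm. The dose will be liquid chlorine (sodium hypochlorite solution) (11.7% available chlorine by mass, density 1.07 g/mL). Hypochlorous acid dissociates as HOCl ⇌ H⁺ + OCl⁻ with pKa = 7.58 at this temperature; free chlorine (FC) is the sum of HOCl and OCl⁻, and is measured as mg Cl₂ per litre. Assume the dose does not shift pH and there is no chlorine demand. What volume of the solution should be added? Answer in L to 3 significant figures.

Volume: 928 m³ = 928,000 L.
[OCl⁻]/[HOCl] = 10^(pH − pKa) = 10^(7.43 − 7.58) = 0.7079; fraction as HOCl = 1/(1 + 0.7079) = 0.5855.
Free chlorine required for 1.76 ppm HOCl: 1.76 / 0.5855 = 3.006 ppm.
FC to add: 3.006 − 0.5 = 2.506 mg/L as Cl₂.
Cl₂ equivalent: 2.506 mg/L × 928,000 L = 2326 g.
Product at 11.7% available Cl: 2326 / 0.117 = 19,880 g.
Volume: 19,880 g ÷ 1.07 g/mL = 18,580 mL.

18.6 L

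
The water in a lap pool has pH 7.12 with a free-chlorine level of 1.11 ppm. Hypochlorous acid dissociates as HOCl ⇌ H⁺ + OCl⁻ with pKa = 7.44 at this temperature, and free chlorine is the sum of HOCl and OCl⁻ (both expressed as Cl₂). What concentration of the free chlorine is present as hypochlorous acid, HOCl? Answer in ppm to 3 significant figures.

[OCl⁻]/[HOCl] = 10^(pH − pKa) = 10^(7.12 − 7.44) = 10^-0.32 = 0.4786.
Fraction as HOCl = 1 / (1 + 0.4786) = 0.6763.
HOCl = 0.6763 × 1.11 ppm = 0.7507 ppm.

0.751 ppm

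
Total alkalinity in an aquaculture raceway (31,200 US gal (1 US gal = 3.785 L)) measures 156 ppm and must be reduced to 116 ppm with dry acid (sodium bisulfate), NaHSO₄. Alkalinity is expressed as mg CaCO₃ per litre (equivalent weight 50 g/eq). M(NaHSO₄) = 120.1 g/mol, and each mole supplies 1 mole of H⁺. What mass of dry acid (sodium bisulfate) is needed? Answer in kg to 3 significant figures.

Volume: 31,200 US gal × 3.785 L/gal = 118,092 L.
Alkalinity to neutralize: (156 − 116) = 40 mg/L as CaCO₃ × 118,092 L = 4724 g as CaCO₃.
Equivalents of H⁺ required: 4724 ÷ 50 g/eq = 94.47 eq = 94.47 mol NaHSO₄.
Mass of NaHSO₄: 94.47 × 120.1 = 11,350 g.

11.3 kg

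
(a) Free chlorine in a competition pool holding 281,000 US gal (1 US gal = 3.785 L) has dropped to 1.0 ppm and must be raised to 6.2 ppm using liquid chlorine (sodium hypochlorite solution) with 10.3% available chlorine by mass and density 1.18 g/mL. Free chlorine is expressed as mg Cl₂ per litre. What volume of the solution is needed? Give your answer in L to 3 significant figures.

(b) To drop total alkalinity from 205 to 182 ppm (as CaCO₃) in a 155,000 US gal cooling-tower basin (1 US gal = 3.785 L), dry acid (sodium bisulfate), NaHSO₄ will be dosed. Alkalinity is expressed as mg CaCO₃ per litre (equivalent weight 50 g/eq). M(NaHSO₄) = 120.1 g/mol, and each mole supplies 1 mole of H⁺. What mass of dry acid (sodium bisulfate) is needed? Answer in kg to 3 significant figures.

(a) 45.5 L; (b) 32.4 kg

(a) Volume: 281,000 US gal × 3.785 L/gal = 1,063,585 L.
(a) Chlorine deficit: 6.2 − 1.0 = 5.2 ppm = 5.2 mg/L as Cl₂.
(a) Cl₂ equivalent needed: 5.2 mg/L × 1,063,585 L = 5,531,000 mg = 5531 g.
(a) Product at 10.3% available chlorine: 5531 / 0.103 = 53,700 g.
(a) Volume at density 1.18 g/mL: 53,700 g ÷ 1.18 g/mL = 45,500 mL.

(b) Volume: 155,000 US gal × 3.785 L/gal = 586,675 L.
(b) Alkalinity to neutralize: (205 − 182) = 23 mg/L as CaCO₃ × 586,675 L = 13,490 g as CaCO₃.
(b) Equivalents of H⁺ required: 13,490 ÷ 50 g/eq = 269.9 eq = 269.9 mol NaHSO₄.
(b) Mass of NaHSO₄: 269.9 × 120.1 = 32,410 g.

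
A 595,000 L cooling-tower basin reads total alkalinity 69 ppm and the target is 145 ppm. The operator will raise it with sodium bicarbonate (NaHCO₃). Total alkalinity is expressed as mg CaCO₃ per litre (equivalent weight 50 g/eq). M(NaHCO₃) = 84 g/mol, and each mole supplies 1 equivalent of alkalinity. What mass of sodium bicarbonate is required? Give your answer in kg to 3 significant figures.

76.0 kg

Alkalinity to add: (145 − 69) = 76 mg/L as CaCO₃ × 595,000 L = 45,220 g as CaCO₃.
Equivalents: 45,220 g ÷ 50 g/eq = 904.4 eq.
NaHCO₃ supplies 1 eq per mole → 904.4 mol.
Mass: 904.4 mol × 84 g/mol = 75,970 g.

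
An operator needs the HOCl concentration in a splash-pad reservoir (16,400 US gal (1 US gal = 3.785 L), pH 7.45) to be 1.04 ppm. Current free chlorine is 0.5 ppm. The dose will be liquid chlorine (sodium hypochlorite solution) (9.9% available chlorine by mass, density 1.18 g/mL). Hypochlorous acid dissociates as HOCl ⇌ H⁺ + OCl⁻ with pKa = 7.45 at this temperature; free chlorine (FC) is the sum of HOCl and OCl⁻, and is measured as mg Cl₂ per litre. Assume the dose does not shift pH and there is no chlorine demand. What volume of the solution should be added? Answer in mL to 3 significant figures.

840 mL

Volume: 16,400 US gal × 3.785 L/gal = 62,074 L.
[OCl⁻]/[HOCl] = 10^(pH − pKa) = 10^(7.45 − 7.45) = 1; fraction as HOCl = 1/(1 + 1) = 0.5.
Free chlorine required for 1.04 ppm HOCl: 1.04 / 0.5 = 2.08 ppm.
FC to add: 2.08 − 0.5 = 1.58 mg/L as Cl₂.
Cl₂ equivalent: 1.58 mg/L × 62,074 L = 98.08 g.
Product at 9.9% available Cl: 98.08 / 0.099 = 990.7 g.
Volume: 990.7 g ÷ 1.18 g/mL = 839.6 mL.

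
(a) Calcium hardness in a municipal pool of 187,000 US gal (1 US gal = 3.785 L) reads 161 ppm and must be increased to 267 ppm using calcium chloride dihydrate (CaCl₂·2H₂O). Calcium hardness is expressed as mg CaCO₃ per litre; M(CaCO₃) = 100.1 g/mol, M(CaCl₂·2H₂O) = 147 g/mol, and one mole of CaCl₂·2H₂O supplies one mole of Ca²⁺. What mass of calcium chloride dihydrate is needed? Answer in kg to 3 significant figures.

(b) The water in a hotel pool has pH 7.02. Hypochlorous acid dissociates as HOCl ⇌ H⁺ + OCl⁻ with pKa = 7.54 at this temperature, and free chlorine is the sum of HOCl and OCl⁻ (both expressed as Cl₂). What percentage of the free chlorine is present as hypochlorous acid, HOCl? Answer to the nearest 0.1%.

(a) Volume: 187,000 US gal × 3.785 L/gal = 707,795 L.
(a) Hardness to add: (267 − 161) = 106 mg/L as CaCO₃ × 707,795 L = 75,030 g as CaCO₃.
(a) Moles of Ca²⁺ (1 mol Ca²⁺ ≡ 1 mol CaCO₃): 75,030 / 100.1 g/mol = 749.5 mol.
(a) Mass of CaCl₂·2H₂O: 749.5 × 147 = 110,200 g.

(b) [OCl⁻]/[HOCl] = 10^(pH − pKa) = 10^(7.02 − 7.54) = 10^-0.52 = 0.302.
(b) Fraction as HOCl = 1 / (1 + 0.302) = 0.7681.

(a) 110 kg; (b) 76.8%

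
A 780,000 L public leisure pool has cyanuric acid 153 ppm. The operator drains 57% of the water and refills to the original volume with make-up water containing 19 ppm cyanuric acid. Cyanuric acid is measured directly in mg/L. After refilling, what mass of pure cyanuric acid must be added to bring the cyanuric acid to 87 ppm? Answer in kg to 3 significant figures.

After draining 57% and refilling: 153 × 0.43 + 19 × 0.57 = 76.62 ppm.
Deficit to target: 87 − 76.62 = 10.38 mg/L.
Mass: 10.38 mg/L × 780,000 L = 8096 g cyanuric acid.

8.10 kg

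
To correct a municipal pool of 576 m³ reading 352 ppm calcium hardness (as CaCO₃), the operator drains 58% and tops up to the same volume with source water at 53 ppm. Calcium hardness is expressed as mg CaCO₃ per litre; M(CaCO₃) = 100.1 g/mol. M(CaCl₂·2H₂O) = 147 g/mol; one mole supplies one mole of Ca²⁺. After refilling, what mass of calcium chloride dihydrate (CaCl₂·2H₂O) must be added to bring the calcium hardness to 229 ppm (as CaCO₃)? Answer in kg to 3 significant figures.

42.6 kg

Volume: 576 m³ = 576,000 L.
After draining 58% and refilling: 352 × 0.42 + 53 × 0.58 = 178.58 ppm.
Deficit to target: 229 − 178.58 = 50.42 mg/L.
As CaCO₃: 50.42 mg/L × 576,000 L = 29,040 g; ÷ 100.1 = 290.1 mol Ca²⁺.
Mass: 290.1 × 147 = 42,650 g.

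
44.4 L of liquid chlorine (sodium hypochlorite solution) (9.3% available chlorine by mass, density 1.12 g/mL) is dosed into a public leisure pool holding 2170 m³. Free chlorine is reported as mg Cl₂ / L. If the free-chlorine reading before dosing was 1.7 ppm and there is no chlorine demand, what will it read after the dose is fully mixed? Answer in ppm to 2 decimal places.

Volume: 2170 m³ = 2,170,000 L.
Mass of solution: 44.4 L × 1000 mL/L × 1.12 g/mL = 49,730 g.
Available chlorine delivered: 49,730 g × 0.093 = 4625 g as Cl₂.
Concentration rise: 4625 g / 2,170,000 L = 2.131 mg/L = 2.13 ppm.
Final FC: 1.7 + 2.13 = 3.83 ppm.

3.83 ppm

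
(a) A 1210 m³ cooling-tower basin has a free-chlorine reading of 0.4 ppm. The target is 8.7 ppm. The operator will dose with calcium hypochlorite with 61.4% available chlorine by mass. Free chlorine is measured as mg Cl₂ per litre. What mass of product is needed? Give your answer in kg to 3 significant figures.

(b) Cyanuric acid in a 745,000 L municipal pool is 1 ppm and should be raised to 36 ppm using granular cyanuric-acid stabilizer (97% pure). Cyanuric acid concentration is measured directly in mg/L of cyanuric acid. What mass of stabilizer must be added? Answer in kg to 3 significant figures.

(a) 16.4 kg; (b) 26.9 kg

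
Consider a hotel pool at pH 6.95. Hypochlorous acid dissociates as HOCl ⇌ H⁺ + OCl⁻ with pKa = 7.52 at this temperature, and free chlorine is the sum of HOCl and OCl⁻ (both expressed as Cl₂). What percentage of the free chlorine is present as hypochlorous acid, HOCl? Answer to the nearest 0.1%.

[OCl⁻]/[HOCl] = 10^(pH − pKa) = 10^(6.95 − 7.52) = 10^-0.57 = 0.2692.
Fraction as HOCl = 1 / (1 + 0.2692) = 0.7879.

78.8%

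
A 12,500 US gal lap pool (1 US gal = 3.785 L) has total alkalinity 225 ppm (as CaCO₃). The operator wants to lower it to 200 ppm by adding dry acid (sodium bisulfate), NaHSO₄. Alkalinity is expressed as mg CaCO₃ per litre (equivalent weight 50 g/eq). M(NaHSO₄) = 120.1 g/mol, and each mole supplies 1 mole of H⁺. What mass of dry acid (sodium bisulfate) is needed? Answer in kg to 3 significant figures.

Volume: 12,500 US gal × 3.785 L/gal = 47,312 L.
Alkalinity to neutralize: (225 − 200) = 25 mg/L as CaCO₃ × 47,312 L = 1183 g as CaCO₃.
Equivalents of H⁺ required: 1183 ÷ 50 g/eq = 23.66 eq = 23.66 mol NaHSO₄.
Mass of NaHSO₄: 23.66 × 120.1 = 2841 g.

2.84 kg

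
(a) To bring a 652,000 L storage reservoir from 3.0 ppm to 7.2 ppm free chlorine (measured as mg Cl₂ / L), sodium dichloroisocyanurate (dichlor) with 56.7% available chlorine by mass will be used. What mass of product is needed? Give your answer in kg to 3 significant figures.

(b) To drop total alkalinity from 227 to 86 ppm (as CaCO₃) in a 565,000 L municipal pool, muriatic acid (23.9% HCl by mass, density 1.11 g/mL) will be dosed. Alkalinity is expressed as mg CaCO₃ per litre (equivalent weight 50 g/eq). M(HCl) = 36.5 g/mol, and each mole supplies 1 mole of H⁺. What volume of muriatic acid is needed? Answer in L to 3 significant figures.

(a) Chlorine deficit: 7.2 − 3.0 = 4.2 ppm = 4.2 mg/L as Cl₂.
(a) Cl₂ equivalent needed: 4.2 mg/L × 652,000 L = 2,738,000 mg = 2738 g.
(a) Product at 56.7% available chlorine: 2738 / 0.567 = 4830 g.

(b) Alkalinity to neutralize: (227 − 86) = 141 mg/L as CaCO₃ × 565,000 L = 79,660 g as CaCO₃.
(b) Equivalents of H⁺ required: 79,660 ÷ 50 g/eq = 1593 eq = 1593 mol HCl.
(b) Mass of HCl: 1593 × 36.5 = 58,160 g.
(b) Mass of 23.9% solution: 58,160 / 0.239 = 243,300 g.
(b) Volume: 243,300 g ÷ 1.11 g/mL = 219,200 mL.

(a) 4.83 kg; (b) 219 L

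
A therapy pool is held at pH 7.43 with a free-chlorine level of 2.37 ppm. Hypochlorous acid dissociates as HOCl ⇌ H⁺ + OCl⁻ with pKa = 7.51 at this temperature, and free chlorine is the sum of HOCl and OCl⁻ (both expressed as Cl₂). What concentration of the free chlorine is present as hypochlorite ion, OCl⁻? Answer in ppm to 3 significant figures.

1.08 ppm

[OCl⁻]/[HOCl] = 10^(pH − pKa) = 10^(7.43 − 7.51) = 10^-0.08 = 0.8318.
Fraction as HOCl = 1 / (1 + 0.8318) = 0.5459.
OCl⁻ = (1 − 0.5459) × 2.37 ppm = 1.076 ppm.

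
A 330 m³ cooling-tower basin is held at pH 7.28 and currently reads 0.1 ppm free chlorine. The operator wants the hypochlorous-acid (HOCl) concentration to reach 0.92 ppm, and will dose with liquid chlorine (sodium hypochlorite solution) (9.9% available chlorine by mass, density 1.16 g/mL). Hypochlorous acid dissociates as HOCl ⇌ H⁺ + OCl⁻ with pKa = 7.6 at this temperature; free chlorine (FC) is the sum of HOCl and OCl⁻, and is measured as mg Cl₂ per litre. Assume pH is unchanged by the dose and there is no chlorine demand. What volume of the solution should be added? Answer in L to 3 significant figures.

3.62 L

Volume: 330 m³ = 330,000 L.
[OCl⁻]/[HOCl] = 10^(pH − pKa) = 10^(7.28 − 7.6) = 0.4786; fraction as HOCl = 1/(1 + 0.4786) = 0.6763.
Free chlorine required for 0.92 ppm HOCl: 0.92 / 0.6763 = 1.36 ppm.
FC to add: 1.36 − 0.1 = 1.26 mg/L as Cl₂.
Cl₂ equivalent: 1.26 mg/L × 330,000 L = 415.9 g.
Product at 9.9% available Cl: 415.9 / 0.099 = 4201 g.
Volume: 4201 g ÷ 1.16 g/mL = 3622 mL.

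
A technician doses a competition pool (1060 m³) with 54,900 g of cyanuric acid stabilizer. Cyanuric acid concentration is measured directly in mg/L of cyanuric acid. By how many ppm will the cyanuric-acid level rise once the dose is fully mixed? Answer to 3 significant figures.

51.8 ppm

Volume: 1060 m³ = 1,060,000 L.
Rise: 54,900 g / 1,060,000 L × 1000 = 51.79 mg/L.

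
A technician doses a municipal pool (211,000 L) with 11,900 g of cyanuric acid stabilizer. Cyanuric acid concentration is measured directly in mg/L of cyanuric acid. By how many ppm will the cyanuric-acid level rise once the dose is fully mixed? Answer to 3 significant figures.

56.4 ppm

Rise: 11,900 g / 211,000 L × 1000 = 56.4 mg/L.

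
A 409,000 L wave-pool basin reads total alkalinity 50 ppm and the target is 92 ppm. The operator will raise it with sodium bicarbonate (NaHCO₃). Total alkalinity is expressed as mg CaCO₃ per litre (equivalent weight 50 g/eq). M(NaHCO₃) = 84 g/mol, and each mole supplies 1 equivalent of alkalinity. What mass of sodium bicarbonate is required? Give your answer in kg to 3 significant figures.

28.9 kg

Alkalinity to add: (92 − 50) = 42 mg/L as CaCO₃ × 409,000 L = 17,180 g as CaCO₃.
Equivalents: 17,180 g ÷ 50 g/eq = 343.6 eq.
NaHCO₃ supplies 1 eq per mole → 343.6 mol.
Mass: 343.6 mol × 84 g/mol = 28,860 g.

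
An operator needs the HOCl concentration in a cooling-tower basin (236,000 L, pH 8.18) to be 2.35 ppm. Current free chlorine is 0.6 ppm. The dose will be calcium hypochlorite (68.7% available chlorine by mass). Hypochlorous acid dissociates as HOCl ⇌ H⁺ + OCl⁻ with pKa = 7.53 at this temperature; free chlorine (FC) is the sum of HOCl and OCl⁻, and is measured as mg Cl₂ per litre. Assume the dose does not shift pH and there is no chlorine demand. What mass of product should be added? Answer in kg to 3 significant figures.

[OCl⁻]/[HOCl] = 10^(pH − pKa) = 10^(8.18 − 7.53) = 4.467; fraction as HOCl = 1/(1 + 4.467) = 0.1829.
Free chlorine required for 2.35 ppm HOCl: 2.35 / 0.1829 = 12.85 ppm.
FC to add: 12.85 − 0.6 = 12.25 mg/L as Cl₂.
Cl₂ equivalent: 12.25 mg/L × 236,000 L = 2890 g.
Product at 68.7% available Cl: 2890 / 0.687 = 4207 g.

4.21 kg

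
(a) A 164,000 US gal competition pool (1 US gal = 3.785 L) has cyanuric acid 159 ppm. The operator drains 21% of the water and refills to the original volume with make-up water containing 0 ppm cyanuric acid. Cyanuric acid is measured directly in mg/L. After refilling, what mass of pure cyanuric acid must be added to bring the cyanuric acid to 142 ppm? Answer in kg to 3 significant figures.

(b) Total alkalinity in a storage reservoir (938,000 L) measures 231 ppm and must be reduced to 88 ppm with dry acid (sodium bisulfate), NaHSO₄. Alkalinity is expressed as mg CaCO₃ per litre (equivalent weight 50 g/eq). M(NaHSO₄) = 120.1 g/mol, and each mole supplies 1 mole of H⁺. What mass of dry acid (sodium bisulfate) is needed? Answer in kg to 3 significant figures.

(a) 10.2 kg; (b) 322 kg

(a) Volume: 164,000 US gal × 3.785 L/gal = 620,740 L.
(a) After draining 21% and refilling: 159 × 0.79 + 0 × 0.21 = 125.61 ppm.
(a) Deficit to target: 142 − 125.61 = 16.39 mg/L.
(a) Mass: 16.39 mg/L × 620,740 L = 10,170 g cyanuric acid.

(b) Alkalinity to neutralize: (231 − 88) = 143 mg/L as CaCO₃ × 938,000 L = 134,100 g as CaCO₃.
(b) Equivalents of H⁺ required: 134,100 ÷ 50 g/eq = 2683 eq = 2683 mol NaHSO₄.
(b) Mass of NaHSO₄: 2683 × 120.1 = 322,200 g.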